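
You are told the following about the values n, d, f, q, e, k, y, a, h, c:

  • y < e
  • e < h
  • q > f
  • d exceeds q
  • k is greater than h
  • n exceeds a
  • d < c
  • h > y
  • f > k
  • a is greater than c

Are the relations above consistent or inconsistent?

The single ordering y < e < h < k < f < q < d < c < a < n satisfies every listed relation, so no contradiction arises.

consistent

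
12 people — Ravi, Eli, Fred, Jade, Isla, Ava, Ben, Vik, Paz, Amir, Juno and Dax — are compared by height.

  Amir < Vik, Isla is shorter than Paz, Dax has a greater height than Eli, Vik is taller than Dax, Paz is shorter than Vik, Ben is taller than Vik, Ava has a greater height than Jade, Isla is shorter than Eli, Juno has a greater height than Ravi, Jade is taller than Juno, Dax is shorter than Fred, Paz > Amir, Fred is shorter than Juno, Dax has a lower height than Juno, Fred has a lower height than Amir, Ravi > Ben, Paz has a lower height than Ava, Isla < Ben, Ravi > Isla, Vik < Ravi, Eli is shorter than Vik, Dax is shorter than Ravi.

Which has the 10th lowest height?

The consecutive relations fix a unique order: Isla < Eli < Dax < Fred < Amir < Paz < Vik < Ben < Ravi < Juno < Jade < Ava.
The 10th smallest is Juno.

Juno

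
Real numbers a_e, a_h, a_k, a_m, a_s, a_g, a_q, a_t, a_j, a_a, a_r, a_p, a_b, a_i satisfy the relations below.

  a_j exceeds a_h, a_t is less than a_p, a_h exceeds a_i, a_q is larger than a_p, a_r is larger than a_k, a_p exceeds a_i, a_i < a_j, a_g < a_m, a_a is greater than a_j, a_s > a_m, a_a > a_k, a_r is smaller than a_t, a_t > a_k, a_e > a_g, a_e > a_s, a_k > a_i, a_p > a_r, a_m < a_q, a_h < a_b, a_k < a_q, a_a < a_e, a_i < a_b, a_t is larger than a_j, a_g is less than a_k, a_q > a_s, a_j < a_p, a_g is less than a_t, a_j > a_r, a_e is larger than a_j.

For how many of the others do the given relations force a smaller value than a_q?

10

Directly below a_q: a_k, a_m, a_p, a_s.
One step further: a_i, a_g, a_r, a_j, a_t (9 so far).
One step further: a_h (10 so far).
No other element is forced below a_q by the given relations, so the count is 10.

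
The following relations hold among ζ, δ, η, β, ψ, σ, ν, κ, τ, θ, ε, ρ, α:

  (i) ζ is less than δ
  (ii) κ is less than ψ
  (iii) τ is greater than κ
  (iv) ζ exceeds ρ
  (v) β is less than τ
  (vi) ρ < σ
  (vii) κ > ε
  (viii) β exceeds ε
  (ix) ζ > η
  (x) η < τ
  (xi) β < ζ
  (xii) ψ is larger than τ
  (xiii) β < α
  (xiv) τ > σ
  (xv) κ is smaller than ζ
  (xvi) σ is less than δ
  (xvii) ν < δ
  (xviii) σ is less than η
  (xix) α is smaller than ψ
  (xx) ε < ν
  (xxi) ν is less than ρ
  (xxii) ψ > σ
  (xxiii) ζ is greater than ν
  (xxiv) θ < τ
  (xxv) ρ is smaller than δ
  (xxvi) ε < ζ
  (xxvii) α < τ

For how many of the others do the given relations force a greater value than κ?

4

The elements the relations force above κ are ζ, τ, δ, ψ — no chain reaches any other.
That is 4.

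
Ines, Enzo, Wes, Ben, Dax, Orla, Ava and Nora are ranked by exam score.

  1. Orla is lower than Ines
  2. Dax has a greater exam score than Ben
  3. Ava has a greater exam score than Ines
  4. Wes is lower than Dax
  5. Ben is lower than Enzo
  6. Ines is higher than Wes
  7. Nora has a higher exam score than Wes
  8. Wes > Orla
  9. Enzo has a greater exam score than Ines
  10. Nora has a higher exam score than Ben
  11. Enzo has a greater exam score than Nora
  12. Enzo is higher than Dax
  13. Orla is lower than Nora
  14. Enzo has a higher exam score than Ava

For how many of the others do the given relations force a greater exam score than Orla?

6

Directly above Orla: Wes, Ines, Nora.
One step further: Dax, Ava, Enzo (6 so far).
No other element is forced above Orla by the given relations, so the count is 6.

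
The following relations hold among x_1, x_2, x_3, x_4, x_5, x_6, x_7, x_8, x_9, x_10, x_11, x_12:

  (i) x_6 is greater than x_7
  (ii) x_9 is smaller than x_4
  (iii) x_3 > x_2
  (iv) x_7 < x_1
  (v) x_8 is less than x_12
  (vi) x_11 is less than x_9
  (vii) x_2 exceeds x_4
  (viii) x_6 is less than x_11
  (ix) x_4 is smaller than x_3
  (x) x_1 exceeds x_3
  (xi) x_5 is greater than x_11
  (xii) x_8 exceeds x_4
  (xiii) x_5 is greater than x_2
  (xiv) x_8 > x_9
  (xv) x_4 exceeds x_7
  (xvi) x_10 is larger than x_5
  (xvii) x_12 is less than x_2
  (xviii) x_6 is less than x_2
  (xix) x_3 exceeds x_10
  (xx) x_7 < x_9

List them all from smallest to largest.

Nothing is placed below x_7, so it is least; from there x_7 < x_6; x_6 < x_11; x_11 < x_9; x_9 < x_4; x_4 < x_8; x_8 < x_12; x_12 < x_2; x_2 < x_5; x_5 < x_10; x_10 < x_3; x_3 < x_1, each given directly.

x_7 < x_6 < x_11 < x_9 < x_4 < x_8 < x_12 < x_2 < x_5 < x_10 < x_3 < x_1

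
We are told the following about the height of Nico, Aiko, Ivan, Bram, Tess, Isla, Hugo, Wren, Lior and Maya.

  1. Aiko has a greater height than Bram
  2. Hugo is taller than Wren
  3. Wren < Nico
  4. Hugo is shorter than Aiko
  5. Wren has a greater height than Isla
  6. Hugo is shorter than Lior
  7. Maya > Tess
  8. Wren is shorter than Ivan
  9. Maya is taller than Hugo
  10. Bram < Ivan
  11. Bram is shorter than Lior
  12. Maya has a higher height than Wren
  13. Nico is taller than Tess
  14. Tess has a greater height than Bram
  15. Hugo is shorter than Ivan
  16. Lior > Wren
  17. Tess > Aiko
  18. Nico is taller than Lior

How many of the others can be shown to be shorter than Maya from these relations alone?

From Maya the given relations immediately reach Wren, Hugo, Tess.
From those, Isla, Bram, Aiko — 6 in total.
Nothing else is reachable below Maya; 6 in all.

6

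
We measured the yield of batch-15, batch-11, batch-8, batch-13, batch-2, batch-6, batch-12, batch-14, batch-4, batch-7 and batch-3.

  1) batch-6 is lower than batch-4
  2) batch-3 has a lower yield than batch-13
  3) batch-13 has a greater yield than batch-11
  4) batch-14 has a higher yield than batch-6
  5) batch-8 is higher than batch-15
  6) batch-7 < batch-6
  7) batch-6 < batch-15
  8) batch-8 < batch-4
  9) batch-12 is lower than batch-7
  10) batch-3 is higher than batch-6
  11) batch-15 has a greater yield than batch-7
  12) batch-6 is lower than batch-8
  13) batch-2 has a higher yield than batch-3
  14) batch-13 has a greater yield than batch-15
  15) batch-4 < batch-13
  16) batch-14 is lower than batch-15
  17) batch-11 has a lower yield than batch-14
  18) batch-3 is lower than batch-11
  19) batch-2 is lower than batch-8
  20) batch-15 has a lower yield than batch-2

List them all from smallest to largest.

batch-12 < batch-7 < batch-6 < batch-3 < batch-11 < batch-14 < batch-15 < batch-2 < batch-8 < batch-4 < batch-13

Nothing is placed below batch-12, so it is least; from there batch-12 < batch-7; batch-7 < batch-6; batch-6 < batch-3; batch-3 < batch-11; batch-11 < batch-14; batch-14 < batch-15; batch-15 < batch-2; batch-2 < batch-8; batch-8 < batch-4; batch-4 < batch-13, each given directly.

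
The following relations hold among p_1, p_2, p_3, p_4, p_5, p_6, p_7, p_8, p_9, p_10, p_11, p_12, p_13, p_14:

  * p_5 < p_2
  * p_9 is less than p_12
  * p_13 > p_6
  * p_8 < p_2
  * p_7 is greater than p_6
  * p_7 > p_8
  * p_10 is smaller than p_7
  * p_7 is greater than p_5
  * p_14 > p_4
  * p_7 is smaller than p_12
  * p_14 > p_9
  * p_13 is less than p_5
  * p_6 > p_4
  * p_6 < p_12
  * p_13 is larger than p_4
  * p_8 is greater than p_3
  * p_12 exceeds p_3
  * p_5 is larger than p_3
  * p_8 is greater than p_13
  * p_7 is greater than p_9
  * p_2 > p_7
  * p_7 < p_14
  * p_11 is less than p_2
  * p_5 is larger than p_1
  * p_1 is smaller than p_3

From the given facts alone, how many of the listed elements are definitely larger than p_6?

7

Directly above p_6: p_13, p_7, p_12.
One step further: p_8, p_5, p_14, p_2 (7 so far).
No other element is forced above p_6 by the given relations, so the count is 7.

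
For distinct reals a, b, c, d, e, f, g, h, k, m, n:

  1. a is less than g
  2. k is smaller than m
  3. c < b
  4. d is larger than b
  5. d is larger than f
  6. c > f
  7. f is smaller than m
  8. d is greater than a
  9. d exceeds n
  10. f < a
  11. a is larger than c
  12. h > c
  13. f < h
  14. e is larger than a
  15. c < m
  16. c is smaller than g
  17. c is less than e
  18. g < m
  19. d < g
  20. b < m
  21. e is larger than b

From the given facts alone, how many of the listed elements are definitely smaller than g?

The elements the relations force below g are f, c, a, b, n, d — no chain reaches any other.
That is 6.

6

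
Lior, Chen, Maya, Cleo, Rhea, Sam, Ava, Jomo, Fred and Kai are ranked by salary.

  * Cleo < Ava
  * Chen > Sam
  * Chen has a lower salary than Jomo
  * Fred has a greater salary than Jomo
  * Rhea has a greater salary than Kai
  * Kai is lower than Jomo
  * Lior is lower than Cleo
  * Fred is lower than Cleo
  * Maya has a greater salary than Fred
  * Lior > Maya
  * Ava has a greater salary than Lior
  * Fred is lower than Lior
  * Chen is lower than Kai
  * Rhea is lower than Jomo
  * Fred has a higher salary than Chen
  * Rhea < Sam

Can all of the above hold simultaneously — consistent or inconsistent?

inconsistent

Chaining the given relations yields Sam < Chen < Kai < Rhea, so Sam < Rhea. But one relation states Rhea < Sam. These cannot both hold.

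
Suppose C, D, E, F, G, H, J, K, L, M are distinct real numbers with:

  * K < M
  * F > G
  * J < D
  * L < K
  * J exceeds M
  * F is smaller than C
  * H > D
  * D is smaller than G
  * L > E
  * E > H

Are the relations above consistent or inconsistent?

inconsistent

We have D < H stated directly, yet also H < E < L < K < M < J < D by chaining the others — so H < D. Contradiction.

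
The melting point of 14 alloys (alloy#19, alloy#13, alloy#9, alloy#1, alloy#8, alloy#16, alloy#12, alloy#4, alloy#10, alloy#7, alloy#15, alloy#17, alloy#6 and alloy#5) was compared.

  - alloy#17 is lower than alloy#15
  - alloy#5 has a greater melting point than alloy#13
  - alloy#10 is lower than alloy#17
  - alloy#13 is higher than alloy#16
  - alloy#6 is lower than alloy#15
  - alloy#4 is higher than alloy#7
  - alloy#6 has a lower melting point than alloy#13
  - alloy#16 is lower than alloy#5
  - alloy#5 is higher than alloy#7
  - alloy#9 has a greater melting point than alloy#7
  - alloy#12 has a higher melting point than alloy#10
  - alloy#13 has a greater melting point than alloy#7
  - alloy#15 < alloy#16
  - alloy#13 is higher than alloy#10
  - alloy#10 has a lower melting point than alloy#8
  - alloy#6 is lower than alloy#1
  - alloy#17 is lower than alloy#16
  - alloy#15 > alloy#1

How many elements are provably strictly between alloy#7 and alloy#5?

Chaining upward from alloy#7 reaches: alloy#13, alloy#4, alloy#9.
Chaining downward from alloy#5 reaches: alloy#10, alloy#6, alloy#1, alloy#17, alloy#15, alloy#16, alloy#13.
Strictly between alloy#7 and alloy#5 are those in both lists: alloy#13 — 1 element.

1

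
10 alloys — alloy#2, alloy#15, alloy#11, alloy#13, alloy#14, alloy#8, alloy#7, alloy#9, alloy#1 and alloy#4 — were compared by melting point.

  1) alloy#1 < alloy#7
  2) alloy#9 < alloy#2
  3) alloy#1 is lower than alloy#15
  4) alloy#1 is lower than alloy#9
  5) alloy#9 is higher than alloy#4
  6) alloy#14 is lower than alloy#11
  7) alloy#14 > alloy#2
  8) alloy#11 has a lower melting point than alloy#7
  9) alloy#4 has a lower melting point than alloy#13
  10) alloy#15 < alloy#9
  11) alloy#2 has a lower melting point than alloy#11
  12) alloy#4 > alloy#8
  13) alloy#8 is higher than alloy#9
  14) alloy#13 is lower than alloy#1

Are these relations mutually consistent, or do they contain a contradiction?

Chaining the given relations yields alloy#8 < alloy#4 < alloy#13 < alloy#1 < alloy#15 < alloy#9, so alloy#8 < alloy#9. But one relation states alloy#9 < alloy#8. These cannot both hold.

inconsistent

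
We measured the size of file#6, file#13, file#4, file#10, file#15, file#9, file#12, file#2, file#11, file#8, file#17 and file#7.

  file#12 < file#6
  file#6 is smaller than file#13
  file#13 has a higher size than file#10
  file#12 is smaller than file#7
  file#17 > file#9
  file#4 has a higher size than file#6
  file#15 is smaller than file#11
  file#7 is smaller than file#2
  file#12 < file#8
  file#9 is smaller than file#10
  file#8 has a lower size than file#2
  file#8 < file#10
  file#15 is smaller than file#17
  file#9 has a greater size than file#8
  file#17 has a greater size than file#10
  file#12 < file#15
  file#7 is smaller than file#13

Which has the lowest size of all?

file#12

file#8 is not least since file#12 < file#8; file#15 is not least since file#12 < file#15; file#7 is not least since file#12 < file#7; file#6 is not least since file#12 < file#6; file#2 is not least since file#8 < file#2; file#9 is not least since file#8 < file#9; file#4 is not least since file#6 < file#4; file#10 is not least since file#9 < file#10; file#13 is not least since file#6 < file#13; file#17 is not least since file#10 < file#17; file#11 is not least since file#15 < file#11.
Only file#12 has nothing below it, so file#12 is the lowest size.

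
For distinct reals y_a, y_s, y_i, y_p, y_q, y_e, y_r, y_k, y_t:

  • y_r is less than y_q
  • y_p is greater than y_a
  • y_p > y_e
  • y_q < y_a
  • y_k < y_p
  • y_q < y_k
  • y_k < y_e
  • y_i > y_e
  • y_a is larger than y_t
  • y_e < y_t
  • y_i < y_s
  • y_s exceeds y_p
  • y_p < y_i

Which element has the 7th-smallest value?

y_p

The consecutive relations fix a unique order: y_r < y_q < y_k < y_e < y_t < y_a < y_p < y_i < y_s.
The 7th smallest is y_p.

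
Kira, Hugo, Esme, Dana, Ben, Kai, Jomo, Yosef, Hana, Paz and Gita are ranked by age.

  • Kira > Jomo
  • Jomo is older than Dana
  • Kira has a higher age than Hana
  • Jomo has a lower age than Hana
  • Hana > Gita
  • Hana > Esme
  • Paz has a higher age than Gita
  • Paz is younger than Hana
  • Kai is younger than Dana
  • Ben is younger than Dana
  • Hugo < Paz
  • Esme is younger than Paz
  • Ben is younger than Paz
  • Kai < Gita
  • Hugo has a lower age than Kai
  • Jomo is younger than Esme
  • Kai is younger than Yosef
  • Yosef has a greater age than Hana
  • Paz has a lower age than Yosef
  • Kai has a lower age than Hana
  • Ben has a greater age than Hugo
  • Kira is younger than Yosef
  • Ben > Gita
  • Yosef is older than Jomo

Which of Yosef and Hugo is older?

Yosef

Hugo < Kai and Kai < Gita give Hugo < Gita.
Then Gita < Ben extends the chain to Ben.
Then Ben < Dana extends the chain to Dana.
With Dana < Jomo: Hugo < Kai < Gita < Ben < Dana < Jomo.
With Jomo < Esme: Hugo < Kai < Gita < Ben < Dana < Jomo < Esme.
With Esme < Paz: Hugo < Kai < Gita < Ben < Dana < Jomo < Esme < Paz.
With Paz < Hana: Hugo < Kai < Gita < Ben < Dana < Jomo < Esme < Paz < Hana.
Then Hana < Kira extends the chain to Kira.
With Kira < Yosef: Hugo < Kai < Gita < Ben < Dana < Jomo < Esme < Paz < Hana < Kira < Yosef.
So Hugo < Yosef; Yosef is the older of the two.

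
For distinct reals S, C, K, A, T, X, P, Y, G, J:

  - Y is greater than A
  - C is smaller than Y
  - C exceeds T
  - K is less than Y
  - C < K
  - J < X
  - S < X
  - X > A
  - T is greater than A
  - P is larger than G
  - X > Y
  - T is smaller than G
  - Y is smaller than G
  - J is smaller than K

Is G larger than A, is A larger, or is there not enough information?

G

A < T and T < C give A < C.
With C < Y: A < T < C < Y.
With Y < G: A < T < C < Y < G.
So G is larger.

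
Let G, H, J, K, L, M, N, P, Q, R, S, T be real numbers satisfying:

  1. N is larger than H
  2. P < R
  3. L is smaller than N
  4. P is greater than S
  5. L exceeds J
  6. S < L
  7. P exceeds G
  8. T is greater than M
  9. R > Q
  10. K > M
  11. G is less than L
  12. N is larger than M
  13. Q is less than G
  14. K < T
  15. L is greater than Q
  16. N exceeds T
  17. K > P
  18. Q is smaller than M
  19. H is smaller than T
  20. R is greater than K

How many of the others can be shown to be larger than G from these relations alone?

6

From G the given relations immediately reach P, L.
From those, K, R, N — 5 in total.
From those, T — 6 in total.
Nothing else is reachable above G; 6 in all.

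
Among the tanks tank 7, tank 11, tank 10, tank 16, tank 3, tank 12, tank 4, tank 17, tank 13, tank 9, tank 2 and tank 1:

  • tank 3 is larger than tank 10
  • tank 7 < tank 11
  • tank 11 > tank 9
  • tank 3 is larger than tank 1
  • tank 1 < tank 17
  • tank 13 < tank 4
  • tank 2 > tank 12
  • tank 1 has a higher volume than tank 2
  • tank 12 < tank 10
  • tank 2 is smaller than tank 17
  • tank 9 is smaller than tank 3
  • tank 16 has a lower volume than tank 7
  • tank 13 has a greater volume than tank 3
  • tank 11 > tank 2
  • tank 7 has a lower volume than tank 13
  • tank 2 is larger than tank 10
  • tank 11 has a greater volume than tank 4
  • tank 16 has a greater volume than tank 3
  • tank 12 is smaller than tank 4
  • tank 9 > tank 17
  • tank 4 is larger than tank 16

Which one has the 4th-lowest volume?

Chaining the given pairs: tank 12 < tank 10 < tank 2 < tank 1 < tank 17 < tank 9 < tank 3 < tank 16 < tank 7 < tank 13 < tank 4 < tank 11.
The 4th smallest is tank 1.

tank 1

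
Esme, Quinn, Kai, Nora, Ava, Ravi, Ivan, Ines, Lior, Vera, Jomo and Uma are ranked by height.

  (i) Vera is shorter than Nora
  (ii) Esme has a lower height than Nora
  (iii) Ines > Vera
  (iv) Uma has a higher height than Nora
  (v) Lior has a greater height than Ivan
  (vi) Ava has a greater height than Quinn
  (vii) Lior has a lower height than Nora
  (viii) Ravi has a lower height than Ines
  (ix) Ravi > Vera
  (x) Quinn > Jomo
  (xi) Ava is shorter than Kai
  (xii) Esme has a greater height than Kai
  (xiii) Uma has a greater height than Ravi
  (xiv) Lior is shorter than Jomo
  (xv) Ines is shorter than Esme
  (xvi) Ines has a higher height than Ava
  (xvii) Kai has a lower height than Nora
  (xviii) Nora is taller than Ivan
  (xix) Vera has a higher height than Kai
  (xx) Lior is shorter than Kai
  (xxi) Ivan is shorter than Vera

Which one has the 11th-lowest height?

The consecutive relations fix a unique order: Ivan < Lior < Jomo < Quinn < Ava < Kai < Vera < Ravi < Ines < Esme < Nora < Uma.
The 11th smallest is Nora.

Nora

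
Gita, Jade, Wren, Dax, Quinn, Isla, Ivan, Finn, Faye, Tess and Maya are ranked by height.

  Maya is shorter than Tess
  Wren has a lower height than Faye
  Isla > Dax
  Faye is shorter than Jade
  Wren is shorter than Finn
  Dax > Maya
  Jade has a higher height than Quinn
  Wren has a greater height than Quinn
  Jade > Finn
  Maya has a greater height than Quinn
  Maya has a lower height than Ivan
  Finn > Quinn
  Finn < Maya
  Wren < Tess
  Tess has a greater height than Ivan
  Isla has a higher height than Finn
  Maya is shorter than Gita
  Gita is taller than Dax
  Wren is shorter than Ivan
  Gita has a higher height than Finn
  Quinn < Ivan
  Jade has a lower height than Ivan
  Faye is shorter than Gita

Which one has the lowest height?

Quinn

Wren is not least since Quinn < Wren; Finn is not least since Quinn < Finn; Faye is not least since Wren < Faye; Maya is not least since Finn < Maya; Jade is not least since Quinn < Jade; Ivan is not least since Maya < Ivan; Tess is not least since Ivan < Tess; Dax is not least since Maya < Dax; Isla is not least since Dax < Isla; Gita is not least since Faye < Gita.
Only Quinn has nothing below it, so Quinn is the lowest height.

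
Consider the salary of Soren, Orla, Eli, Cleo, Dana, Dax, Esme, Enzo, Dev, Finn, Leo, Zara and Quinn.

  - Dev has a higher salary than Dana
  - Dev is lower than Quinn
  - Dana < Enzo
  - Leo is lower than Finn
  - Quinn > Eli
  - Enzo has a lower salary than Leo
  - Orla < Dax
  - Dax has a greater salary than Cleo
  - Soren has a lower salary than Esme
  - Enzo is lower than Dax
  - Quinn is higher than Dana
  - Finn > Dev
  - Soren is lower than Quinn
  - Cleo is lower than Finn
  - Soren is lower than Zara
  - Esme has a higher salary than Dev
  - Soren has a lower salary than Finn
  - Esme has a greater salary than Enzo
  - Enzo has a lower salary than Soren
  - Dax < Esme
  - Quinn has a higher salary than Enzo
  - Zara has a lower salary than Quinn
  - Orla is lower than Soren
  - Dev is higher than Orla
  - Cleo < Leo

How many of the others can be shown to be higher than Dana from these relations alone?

9

The elements the relations force above Dana are Dev, Enzo, Dax, Leo, Soren, Finn, Esme, Zara, Quinn — no chain reaches any other.
That is 9.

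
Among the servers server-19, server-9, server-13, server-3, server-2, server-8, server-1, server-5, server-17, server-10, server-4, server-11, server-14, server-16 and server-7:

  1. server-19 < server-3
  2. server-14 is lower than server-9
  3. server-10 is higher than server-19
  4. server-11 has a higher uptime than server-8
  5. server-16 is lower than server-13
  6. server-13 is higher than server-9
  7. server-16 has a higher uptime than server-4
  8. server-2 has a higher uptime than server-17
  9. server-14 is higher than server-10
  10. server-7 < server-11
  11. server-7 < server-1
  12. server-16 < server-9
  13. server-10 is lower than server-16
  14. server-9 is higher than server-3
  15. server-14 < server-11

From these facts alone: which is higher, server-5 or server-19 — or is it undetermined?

Following every chain through server-19: above server-19 we get server-10, server-3, server-14, server-16, server-9, server-13, server-11.
server-5 is not reached, and no chain runs the other way from server-5 to server-19.
So the given relations leave the order of server-19 and server-5 undetermined.

undetermined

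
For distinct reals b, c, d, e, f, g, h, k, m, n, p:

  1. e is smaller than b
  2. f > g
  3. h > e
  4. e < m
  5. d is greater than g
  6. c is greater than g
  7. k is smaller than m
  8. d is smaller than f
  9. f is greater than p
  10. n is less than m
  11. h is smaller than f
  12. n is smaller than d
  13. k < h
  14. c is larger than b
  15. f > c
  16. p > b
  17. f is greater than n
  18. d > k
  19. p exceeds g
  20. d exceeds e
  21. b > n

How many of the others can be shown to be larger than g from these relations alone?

From g the given relations immediately reach p, d, c, f.
No other element is forced above g by the given relations, so the count is 4.

4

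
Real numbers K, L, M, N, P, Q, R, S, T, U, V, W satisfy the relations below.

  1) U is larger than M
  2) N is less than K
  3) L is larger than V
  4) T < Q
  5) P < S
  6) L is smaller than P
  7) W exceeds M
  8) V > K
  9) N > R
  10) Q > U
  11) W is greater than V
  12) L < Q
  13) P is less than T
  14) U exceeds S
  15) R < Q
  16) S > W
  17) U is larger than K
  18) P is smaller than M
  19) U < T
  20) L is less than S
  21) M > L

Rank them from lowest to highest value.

R < N < K < V < L < P < M < W < S < U < T < Q

Each adjacent pair is fixed by a given relation: R < N; N < K; K < V; V < L; L < P; P < M; M < W; W < S; S < U; U < T; T < Q. Chaining them end to end gives the full order.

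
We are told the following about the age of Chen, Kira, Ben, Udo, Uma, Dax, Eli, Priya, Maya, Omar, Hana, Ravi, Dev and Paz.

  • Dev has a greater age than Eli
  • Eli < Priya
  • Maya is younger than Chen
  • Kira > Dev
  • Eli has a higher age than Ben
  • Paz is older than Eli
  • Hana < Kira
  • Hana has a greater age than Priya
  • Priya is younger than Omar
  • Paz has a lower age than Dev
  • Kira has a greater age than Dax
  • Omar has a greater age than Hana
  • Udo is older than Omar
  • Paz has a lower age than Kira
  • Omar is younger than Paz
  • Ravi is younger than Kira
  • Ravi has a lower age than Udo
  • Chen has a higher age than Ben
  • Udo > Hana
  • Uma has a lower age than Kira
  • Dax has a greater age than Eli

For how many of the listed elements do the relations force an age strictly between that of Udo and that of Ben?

4

The relations place Ben below Udo. An element lies strictly between them when it is forced above Ben and also forced below Udo.
Above Ben: {Eli, Priya, Hana, Omar, Paz, Dax, Chen, Dev, Kira}. Below Udo: {Eli, Priya, Hana, Omar, Ravi}.
Intersection: {Eli, Priya, Hana, Omar} — 4.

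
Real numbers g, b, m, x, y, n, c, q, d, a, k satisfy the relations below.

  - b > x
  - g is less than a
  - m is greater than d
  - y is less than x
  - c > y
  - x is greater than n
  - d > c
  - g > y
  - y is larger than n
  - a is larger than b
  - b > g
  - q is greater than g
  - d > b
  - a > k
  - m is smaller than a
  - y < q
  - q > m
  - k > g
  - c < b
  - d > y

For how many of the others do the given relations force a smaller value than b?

5

From b the given relations immediately reach x, g, c.
From those, n, y — 5 in total.
No other element is forced below b by the given relations, so the count is 5.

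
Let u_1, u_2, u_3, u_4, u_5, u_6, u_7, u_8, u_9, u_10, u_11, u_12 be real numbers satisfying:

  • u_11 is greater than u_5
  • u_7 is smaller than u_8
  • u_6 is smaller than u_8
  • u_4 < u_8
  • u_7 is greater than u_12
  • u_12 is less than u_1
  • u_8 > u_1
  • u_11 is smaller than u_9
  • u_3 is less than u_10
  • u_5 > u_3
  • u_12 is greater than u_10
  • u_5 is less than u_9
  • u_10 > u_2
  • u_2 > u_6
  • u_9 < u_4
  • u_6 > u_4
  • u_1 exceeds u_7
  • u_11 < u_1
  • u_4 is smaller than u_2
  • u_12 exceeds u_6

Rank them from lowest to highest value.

u_3 < u_5 < u_11 < u_9 < u_4 < u_6 < u_2 < u_10 < u_12 < u_7 < u_1 < u_8

Nothing is placed below u_3, so it is least; from there u_3 < u_5; u_5 < u_11; u_11 < u_9; u_9 < u_4; u_4 < u_6; u_6 < u_2; u_2 < u_10; u_10 < u_12; u_12 < u_7; u_7 < u_1; u_1 < u_8, each given directly.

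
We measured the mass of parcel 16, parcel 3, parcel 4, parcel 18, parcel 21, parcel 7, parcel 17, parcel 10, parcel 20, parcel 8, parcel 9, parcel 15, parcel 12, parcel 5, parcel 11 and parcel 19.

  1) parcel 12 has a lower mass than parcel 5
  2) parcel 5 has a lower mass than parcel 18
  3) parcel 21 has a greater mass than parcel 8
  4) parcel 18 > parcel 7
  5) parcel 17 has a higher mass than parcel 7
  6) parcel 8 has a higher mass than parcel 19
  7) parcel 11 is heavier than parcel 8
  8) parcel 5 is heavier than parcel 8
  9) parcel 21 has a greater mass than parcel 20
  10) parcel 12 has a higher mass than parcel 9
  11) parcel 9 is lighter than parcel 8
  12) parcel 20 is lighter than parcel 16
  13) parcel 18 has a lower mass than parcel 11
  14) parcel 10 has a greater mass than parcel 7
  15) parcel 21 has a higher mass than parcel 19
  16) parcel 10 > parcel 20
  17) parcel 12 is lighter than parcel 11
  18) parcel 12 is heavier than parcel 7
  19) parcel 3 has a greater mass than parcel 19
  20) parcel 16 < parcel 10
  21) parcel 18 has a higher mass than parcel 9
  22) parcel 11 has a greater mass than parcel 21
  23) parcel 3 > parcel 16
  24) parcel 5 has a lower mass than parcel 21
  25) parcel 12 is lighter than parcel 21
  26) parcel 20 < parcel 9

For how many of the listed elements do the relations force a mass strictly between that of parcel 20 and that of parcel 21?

Chaining upward from parcel 20 reaches: parcel 9, parcel 12, parcel 8, parcel 16, parcel 5, parcel 18, parcel 10, parcel 3, parcel 11.
Chaining downward from parcel 21 reaches: parcel 19, parcel 7, parcel 9, parcel 12, parcel 8, parcel 5.
Strictly between parcel 20 and parcel 21 are those in both lists: parcel 9, parcel 12, parcel 8, parcel 5 — 4 elements.

4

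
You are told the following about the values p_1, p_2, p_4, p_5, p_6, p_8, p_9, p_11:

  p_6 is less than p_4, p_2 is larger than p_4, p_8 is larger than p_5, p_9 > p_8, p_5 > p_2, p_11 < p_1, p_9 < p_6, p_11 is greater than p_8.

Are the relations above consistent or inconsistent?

inconsistent

Chaining the given relations yields p_9 < p_6 < p_4 < p_2 < p_5 < p_8, so p_9 < p_8. But one relation states p_8 < p_9. These cannot both hold.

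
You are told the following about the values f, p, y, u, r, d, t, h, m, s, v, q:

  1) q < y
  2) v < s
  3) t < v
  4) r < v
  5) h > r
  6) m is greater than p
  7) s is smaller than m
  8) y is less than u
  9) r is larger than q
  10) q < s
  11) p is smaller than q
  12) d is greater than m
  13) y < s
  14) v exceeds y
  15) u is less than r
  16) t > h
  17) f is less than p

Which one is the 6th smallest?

r

Chaining the given pairs: f < p < q < y < u < r < h < t < v < s < m < d.
The 6th smallest is r.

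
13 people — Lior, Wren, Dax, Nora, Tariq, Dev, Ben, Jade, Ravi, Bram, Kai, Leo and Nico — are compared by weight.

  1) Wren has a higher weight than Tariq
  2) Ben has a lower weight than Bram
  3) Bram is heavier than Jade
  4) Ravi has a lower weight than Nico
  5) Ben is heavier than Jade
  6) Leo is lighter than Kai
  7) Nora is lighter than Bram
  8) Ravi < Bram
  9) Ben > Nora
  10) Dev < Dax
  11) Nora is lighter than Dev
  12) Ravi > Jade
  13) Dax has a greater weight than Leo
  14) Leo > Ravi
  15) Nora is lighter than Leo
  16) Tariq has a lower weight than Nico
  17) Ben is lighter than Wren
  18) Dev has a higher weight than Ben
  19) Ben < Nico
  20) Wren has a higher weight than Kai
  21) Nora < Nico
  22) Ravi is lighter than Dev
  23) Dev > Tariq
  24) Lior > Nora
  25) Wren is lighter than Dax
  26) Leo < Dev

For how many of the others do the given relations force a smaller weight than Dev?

The elements the relations force below Dev are Nora, Jade, Tariq, Ravi, Ben, Leo — no chain reaches any other.
That is 6.

6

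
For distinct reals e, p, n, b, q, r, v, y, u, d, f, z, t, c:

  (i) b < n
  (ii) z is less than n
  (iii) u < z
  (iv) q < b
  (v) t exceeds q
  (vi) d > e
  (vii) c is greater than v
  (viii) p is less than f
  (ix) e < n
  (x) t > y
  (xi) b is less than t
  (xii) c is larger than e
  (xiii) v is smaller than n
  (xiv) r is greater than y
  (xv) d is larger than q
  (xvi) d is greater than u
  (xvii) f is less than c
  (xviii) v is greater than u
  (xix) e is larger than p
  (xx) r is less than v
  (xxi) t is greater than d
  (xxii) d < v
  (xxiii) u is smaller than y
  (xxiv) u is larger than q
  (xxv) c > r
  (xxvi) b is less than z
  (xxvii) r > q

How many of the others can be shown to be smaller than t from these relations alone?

Directly below t: q, y, b, d.
One step further: u, e (6 so far).
One step further: p (7 so far).
Nothing else is reachable below t; 7 in all.

7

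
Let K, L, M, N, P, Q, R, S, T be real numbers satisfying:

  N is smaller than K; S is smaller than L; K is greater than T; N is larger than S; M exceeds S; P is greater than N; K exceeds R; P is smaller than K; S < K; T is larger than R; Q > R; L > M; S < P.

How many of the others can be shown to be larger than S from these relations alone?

The elements the relations force above S are N, M, P, L, K — no chain reaches any other.
That is 5.

5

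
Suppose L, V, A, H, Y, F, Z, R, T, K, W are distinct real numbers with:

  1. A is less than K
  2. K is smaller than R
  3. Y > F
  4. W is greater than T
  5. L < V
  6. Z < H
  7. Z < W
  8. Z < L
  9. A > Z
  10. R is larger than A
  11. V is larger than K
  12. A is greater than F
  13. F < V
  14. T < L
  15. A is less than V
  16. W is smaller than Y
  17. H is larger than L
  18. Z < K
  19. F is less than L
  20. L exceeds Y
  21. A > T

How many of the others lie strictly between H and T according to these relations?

Chaining upward from T reaches: W, Y, L, A, K, R, V.
Chaining downward from H reaches: F, Z, W, Y, L.
Strictly between T and H are those in both lists: W, Y, L — 3 elements.

3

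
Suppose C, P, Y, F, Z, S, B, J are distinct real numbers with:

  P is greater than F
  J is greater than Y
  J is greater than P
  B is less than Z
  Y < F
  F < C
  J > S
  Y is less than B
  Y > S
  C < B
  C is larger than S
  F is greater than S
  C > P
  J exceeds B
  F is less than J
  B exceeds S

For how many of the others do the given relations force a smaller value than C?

4

From C the given relations immediately reach S, F, P.
From those, Y — 4 in total.
No other element is forced below C by the given relations, so the count is 4.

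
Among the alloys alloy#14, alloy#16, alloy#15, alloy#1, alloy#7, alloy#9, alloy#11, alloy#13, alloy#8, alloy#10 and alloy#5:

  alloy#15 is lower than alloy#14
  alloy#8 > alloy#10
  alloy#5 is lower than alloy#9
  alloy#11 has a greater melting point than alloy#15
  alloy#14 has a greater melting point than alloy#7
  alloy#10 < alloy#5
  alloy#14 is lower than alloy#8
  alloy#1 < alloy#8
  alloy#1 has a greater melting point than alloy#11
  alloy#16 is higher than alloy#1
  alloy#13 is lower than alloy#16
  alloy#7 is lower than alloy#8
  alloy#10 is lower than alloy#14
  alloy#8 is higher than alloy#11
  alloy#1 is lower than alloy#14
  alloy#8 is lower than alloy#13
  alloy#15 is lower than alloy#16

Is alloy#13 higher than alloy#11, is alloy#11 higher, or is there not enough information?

Following the relations from alloy#11: alloy#11 < alloy#1 < alloy#14 < alloy#8 < alloy#13.
So alloy#13 is higher.

alloy#13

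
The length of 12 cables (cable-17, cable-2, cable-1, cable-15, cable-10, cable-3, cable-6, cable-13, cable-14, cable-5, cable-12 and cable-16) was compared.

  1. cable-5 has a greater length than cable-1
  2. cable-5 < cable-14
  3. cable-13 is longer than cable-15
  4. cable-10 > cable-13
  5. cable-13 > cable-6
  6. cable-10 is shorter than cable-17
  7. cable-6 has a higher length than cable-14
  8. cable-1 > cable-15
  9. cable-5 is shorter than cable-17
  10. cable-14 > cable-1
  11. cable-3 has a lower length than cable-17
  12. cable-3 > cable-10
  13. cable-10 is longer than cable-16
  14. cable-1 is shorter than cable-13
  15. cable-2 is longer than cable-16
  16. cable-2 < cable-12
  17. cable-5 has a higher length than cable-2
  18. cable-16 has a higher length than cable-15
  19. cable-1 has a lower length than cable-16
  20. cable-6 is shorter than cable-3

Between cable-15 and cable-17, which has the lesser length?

The relevant relations are cable-15 < cable-1; cable-1 < cable-16; cable-16 < cable-2; cable-2 < cable-5; cable-5 < cable-14; cable-14 < cable-6; cable-6 < cable-13; cable-13 < cable-10; cable-10 < cable-3; cable-3 < cable-17.
Together: cable-15 < cable-1 < cable-16 < cable-2 < cable-5 < cable-14 < cable-6 < cable-13 < cable-10 < cable-3 < cable-17.
So cable-15 < cable-17; cable-15 is the shorter of the two.

cable-15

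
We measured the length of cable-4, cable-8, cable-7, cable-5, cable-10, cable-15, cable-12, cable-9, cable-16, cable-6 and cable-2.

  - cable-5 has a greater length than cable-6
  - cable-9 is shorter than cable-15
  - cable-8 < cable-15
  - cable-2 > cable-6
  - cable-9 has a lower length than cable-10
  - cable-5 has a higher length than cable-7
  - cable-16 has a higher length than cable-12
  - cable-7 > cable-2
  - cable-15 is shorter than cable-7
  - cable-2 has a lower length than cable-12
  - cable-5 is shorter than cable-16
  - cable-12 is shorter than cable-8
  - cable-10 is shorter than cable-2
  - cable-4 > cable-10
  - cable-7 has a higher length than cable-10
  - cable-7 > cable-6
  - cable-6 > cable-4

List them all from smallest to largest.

cable-9 < cable-10 < cable-4 < cable-6 < cable-2 < cable-12 < cable-8 < cable-15 < cable-7 < cable-5 < cable-16

Each adjacent pair is fixed by a given relation: cable-9 < cable-10; cable-10 < cable-4; cable-4 < cable-6; cable-6 < cable-2; cable-2 < cable-12; cable-12 < cable-8; cable-8 < cable-15; cable-15 < cable-7; cable-7 < cable-5; cable-5 < cable-16. Chaining them end to end gives the full order.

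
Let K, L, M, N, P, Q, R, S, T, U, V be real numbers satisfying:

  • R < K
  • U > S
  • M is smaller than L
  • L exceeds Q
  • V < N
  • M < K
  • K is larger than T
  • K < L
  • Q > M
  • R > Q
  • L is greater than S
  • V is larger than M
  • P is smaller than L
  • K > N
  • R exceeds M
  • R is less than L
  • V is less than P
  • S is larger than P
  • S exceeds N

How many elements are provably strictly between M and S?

Chaining upward from M reaches: V, Q, R, N, P, K, U, L.
Chaining downward from S reaches: V, N, P.
Strictly between M and S are those in both lists: V, N, P — 3 elements.

3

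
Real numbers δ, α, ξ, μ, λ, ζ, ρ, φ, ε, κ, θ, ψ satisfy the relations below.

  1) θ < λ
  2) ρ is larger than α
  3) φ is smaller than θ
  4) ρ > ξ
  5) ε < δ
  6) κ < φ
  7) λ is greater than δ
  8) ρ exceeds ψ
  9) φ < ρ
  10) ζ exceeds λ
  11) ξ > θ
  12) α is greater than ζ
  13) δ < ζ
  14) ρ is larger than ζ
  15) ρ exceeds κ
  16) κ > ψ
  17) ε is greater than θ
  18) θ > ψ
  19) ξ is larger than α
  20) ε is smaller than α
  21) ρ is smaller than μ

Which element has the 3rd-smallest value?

Chaining the given pairs: ψ < κ < φ < θ < ε < δ < λ < ζ < α < ξ < ρ < μ.
Counting 3 from the smallest end gives φ.

φ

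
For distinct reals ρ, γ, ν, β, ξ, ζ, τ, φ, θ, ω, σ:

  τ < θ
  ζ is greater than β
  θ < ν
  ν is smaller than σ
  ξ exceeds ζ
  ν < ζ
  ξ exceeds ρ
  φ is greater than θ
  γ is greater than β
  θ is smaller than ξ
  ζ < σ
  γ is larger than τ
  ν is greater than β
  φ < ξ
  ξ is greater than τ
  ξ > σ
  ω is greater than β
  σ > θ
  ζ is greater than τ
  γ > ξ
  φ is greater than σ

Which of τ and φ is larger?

φ

τ < θ and θ < ν give τ < ν.
Then ν < ζ extends the chain to ζ.
With ζ < σ: τ < θ < ν < ζ < σ.
With σ < φ: τ < θ < ν < ζ < σ < φ.
So τ < φ; φ is the larger of the two.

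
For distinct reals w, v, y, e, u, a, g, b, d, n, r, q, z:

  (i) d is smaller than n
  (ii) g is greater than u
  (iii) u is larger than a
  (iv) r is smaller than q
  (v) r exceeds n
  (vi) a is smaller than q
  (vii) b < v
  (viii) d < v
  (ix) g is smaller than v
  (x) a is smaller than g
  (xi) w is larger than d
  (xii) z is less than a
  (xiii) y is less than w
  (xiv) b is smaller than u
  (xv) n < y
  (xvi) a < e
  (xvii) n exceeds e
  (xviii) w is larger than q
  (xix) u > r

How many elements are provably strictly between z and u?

4

Chaining upward from z reaches: a, e, n, r, q, y, g, v, w.
Chaining downward from u reaches: b, a, e, d, n, r.
Strictly between z and u are those in both lists: a, e, n, r — 4 elements.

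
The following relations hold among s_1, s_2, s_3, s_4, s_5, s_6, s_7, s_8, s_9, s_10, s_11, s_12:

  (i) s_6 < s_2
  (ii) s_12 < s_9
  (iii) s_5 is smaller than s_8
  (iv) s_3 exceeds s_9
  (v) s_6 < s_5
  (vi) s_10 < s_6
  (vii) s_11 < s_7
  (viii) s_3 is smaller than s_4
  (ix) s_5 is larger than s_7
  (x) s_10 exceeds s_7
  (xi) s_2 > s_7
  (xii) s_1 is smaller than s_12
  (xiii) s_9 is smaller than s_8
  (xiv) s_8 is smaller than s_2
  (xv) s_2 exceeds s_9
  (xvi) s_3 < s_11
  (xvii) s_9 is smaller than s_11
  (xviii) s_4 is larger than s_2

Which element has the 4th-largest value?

s_5

Chaining the given pairs: s_1 < s_12 < s_9 < s_3 < s_11 < s_7 < s_10 < s_6 < s_5 < s_8 < s_2 < s_4.
The 4th largest is s_5.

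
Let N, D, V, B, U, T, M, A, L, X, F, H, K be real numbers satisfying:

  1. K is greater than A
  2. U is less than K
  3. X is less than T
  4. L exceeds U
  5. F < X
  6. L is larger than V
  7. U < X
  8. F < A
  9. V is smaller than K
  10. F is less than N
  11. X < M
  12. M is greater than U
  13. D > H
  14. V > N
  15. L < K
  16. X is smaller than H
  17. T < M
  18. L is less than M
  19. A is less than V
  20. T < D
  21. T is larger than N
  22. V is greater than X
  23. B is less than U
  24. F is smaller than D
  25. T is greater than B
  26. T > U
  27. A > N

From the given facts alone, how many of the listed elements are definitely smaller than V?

The elements the relations force below V are F, N, B, U, X, A — no chain reaches any other.
That is 6.

6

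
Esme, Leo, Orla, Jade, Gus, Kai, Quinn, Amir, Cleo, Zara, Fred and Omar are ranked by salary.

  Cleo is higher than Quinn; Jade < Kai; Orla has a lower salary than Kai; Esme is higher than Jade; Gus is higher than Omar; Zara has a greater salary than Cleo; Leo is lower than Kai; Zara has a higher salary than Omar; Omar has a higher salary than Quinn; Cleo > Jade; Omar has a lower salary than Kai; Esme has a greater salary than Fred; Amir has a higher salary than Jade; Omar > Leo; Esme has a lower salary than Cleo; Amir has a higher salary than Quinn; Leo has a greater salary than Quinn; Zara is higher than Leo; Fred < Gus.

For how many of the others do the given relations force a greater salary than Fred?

4

Directly above Fred: Esme, Gus.
One step further: Cleo (3 so far).
One step further: Zara (4 so far).
No other element is forced above Fred by the given relations, so the count is 4.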